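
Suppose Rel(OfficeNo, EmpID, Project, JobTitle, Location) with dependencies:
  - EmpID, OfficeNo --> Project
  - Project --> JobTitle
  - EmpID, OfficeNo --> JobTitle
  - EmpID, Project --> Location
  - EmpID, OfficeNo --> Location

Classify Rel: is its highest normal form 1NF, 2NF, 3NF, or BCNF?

Candidate key: {EmpID, OfficeNo}. Prime attributes: {EmpID, OfficeNo}.
For Project --> JobTitle we have {Project}⁺ = {JobTitle, Project}; {Project} is not a superkey, so BCNF fails.
Project --> JobTitle determines the non-prime attribute {JobTitle} from a non-superkey — 3NF is violated.
Checking every proper subset of each key, none determines a non-prime attribute — 2NF is satisfied.

2NF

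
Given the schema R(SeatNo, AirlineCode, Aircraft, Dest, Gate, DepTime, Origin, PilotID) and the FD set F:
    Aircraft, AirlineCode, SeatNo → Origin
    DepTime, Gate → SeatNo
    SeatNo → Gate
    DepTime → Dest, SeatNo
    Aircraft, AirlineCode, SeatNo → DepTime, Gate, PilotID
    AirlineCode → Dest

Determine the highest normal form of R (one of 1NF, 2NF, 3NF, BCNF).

Candidate keys: {Aircraft, AirlineCode, DepTime}, {Aircraft, AirlineCode, SeatNo}. Prime attributes: {Aircraft, AirlineCode, DepTime, SeatNo}.
DepTime, Gate → SeatNo: {DepTime, Gate}⁺ = {DepTime, Dest, Gate, SeatNo}, which is not all of the attributes, so the left side is not a superkey — BCNF is violated.
SeatNo → Gate has non-prime {Gate} on the right and a non-superkey on the left, so 3NF fails.
The proper key subset {AirlineCode} of {Aircraft, AirlineCode, DepTime} determines non-prime {Dest}, so the relation is not even in 2NF.

1NF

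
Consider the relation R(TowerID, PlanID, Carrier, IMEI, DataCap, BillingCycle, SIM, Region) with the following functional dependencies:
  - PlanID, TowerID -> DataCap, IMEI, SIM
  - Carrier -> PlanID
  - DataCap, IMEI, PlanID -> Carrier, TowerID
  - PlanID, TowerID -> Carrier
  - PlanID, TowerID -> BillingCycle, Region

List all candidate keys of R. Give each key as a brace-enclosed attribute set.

{Carrier, TowerID}⁺ = {BillingCycle, Carrier, DataCap, IMEI, PlanID, Region, SIM, TowerID} — all of the relation — so {Carrier, TowerID} is a candidate key.
{PlanID, TowerID}⁺ = {BillingCycle, Carrier, DataCap, IMEI, PlanID, Region, SIM, TowerID} — all of the relation — so {PlanID, TowerID} is a candidate key.
{Carrier, DataCap, IMEI}⁺ = {BillingCycle, Carrier, DataCap, IMEI, PlanID, Region, SIM, TowerID} — all of the relation — so {Carrier, DataCap, IMEI} is a candidate key.
{DataCap, IMEI, PlanID}⁺ = {BillingCycle, Carrier, DataCap, IMEI, PlanID, Region, SIM, TowerID} — all of the relation — so {DataCap, IMEI, PlanID} is a candidate key.
These are minimal and exhaustive — every other superkey contains one of them.

{Carrier, DataCap, IMEI}, {Carrier, TowerID}, {DataCap, IMEI, PlanID}, {PlanID, TowerID}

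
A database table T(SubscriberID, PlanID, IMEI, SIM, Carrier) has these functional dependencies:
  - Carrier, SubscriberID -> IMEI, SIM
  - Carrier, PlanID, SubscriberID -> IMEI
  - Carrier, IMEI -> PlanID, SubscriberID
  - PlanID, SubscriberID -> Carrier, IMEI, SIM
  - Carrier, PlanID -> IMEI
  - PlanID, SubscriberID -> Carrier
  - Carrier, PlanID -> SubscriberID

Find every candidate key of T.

{Carrier, IMEI}⁺ = {Carrier, IMEI, PlanID, SIM, SubscriberID} — all of the relation — so {Carrier, IMEI} is a candidate key.
{Carrier, PlanID}⁺ = {Carrier, IMEI, PlanID, SIM, SubscriberID} — all of the relation — so {Carrier, PlanID} is a candidate key.
{Carrier, SubscriberID}⁺ = {Carrier, IMEI, PlanID, SIM, SubscriberID} — all of the relation — so {Carrier, SubscriberID} is a candidate key.
{PlanID, SubscriberID}⁺ = {Carrier, IMEI, PlanID, SIM, SubscriberID} — all of the relation — so {PlanID, SubscriberID} is a candidate key.
These are minimal and exhaustive — every other superkey contains one of them.

{Carrier, IMEI}, {Carrier, PlanID}, {Carrier, SubscriberID}, {PlanID, SubscriberID}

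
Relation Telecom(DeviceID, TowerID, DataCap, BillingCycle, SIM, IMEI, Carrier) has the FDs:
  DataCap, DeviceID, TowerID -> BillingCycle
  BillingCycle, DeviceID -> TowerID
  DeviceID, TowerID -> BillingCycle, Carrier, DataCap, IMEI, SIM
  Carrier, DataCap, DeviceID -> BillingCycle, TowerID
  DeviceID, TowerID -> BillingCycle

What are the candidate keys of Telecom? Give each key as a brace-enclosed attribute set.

{DeviceID} never appears on the right of any FD, so every key must include it.
{BillingCycle, DeviceID} is a candidate key since {BillingCycle, DeviceID}⁺ = {BillingCycle, Carrier, DataCap, DeviceID, IMEI, SIM, TowerID} covers every attribute.
{DeviceID, TowerID} is a candidate key since {DeviceID, TowerID}⁺ = {BillingCycle, Carrier, DataCap, DeviceID, IMEI, SIM, TowerID} covers every attribute.
{Carrier, DataCap, DeviceID} is a candidate key since {Carrier, DataCap, DeviceID}⁺ = {BillingCycle, Carrier, DataCap, DeviceID, IMEI, SIM, TowerID} covers every attribute.
No proper subset of any of these is a key, and no other minimal superkey exists.

{BillingCycle, DeviceID}, {Carrier, DataCap, DeviceID}, {DeviceID, TowerID}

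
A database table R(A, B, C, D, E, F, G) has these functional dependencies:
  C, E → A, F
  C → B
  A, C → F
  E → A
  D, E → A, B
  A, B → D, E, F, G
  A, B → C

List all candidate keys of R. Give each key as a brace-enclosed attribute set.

{A, B}, {A, C}, {B, E}, {C, E}, {D, E}

{A, B}⁺ = {A, B, C, D, E, F, G} — all of the relation — so {A, B} is a candidate key.
{A, C}⁺ = {A, B, C, D, E, F, G} — all of the relation — so {A, C} is a candidate key.
{B, E}⁺ = {A, B, C, D, E, F, G} — all of the relation — so {B, E} is a candidate key.
{C, E}⁺ = {A, B, C, D, E, F, G} — all of the relation — so {C, E} is a candidate key.
{D, E}⁺ = {A, B, C, D, E, F, G} — all of the relation — so {D, E} is a candidate key.
Any other superkey properly contains one of these, so there are no further candidate keys.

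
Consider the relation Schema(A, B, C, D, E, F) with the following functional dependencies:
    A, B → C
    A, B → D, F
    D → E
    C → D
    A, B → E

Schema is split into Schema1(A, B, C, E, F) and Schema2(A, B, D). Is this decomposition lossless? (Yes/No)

Schema1 ∩ Schema2 = {A, B}; its closure under F is {A, B, C, D, E, F}.
Since Schema1 ⊆ {A, B, C, D, E, F}, the intersection is a superkey of Schema1; the decomposition is lossless.

Yes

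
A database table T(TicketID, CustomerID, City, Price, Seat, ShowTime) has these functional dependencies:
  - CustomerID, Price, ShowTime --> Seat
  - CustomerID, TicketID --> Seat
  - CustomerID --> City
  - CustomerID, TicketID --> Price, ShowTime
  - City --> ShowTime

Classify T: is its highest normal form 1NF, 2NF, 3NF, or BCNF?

1NF

Candidate key: {CustomerID, TicketID}. Prime attributes: {CustomerID, TicketID}.
CustomerID, Price, ShowTime --> Seat breaks BCNF: {CustomerID, Price, ShowTime}⁺ = {City, CustomerID, Price, Seat, ShowTime}, so {CustomerID, Price, ShowTime} is not a superkey.
CustomerID, Price, ShowTime --> Seat determines the non-prime attribute {Seat} from a non-superkey — 3NF is violated.
{CustomerID} is a proper subset of the key {CustomerID, TicketID}, and {CustomerID}⁺ contains the non-prime attributes {City, ShowTime} — a partial dependency, so 2NF is violated.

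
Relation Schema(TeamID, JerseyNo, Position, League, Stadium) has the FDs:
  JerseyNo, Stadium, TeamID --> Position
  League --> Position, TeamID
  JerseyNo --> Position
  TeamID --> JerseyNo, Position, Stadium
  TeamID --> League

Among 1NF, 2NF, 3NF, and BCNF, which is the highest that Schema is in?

Candidate keys: {League}, {TeamID}. Prime attributes: {League, TeamID}.
For JerseyNo --> Position we have {JerseyNo}⁺ = {JerseyNo, Position}; {JerseyNo} is not a superkey, so BCNF fails.
JerseyNo --> Position determines the non-prime attribute {Position} from a non-superkey — 3NF is violated.
Every candidate key is a single attribute, so no partial dependency is possible; 2NF holds.

2NF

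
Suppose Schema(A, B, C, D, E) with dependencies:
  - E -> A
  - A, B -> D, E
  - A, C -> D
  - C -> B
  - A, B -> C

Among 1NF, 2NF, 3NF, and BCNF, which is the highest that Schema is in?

Candidate keys: {A, B}, {A, C}, {B, E}, {C, E}. Prime attributes: {A, B, C, E}.
E -> A: {E}⁺ = {A, E}, which is not all of the attributes, so the left side is not a superkey — BCNF is violated.
Since {A} ⊆ prime attributes and every other non-superkey FD also has a prime right side, the schema is in 3NF.

3NF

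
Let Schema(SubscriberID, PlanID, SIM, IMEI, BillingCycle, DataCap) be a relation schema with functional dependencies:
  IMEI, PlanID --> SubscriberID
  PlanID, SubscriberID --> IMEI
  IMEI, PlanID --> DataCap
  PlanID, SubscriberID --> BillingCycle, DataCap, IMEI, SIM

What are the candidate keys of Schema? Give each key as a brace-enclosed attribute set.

{PlanID} never appears on the right of any FD, so every key must include it.
{IMEI, PlanID} is a candidate key since {IMEI, PlanID}⁺ = {BillingCycle, DataCap, IMEI, PlanID, SIM, SubscriberID} covers every attribute.
{PlanID, SubscriberID} is a candidate key since {PlanID, SubscriberID}⁺ = {BillingCycle, DataCap, IMEI, PlanID, SIM, SubscriberID} covers every attribute.
These are minimal and exhaustive — every other superkey contains one of them.

{IMEI, PlanID}, {PlanID, SubscriberID}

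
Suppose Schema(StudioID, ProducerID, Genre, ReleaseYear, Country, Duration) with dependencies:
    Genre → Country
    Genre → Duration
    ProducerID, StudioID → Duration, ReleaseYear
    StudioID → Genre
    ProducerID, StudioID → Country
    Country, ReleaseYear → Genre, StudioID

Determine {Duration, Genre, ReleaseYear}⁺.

Start with {Duration, Genre, ReleaseYear}.
Genre → Country applies; add {Country} → now {Country, Duration, Genre, ReleaseYear}.
Country, ReleaseYear → Genre, StudioID applies; add {StudioID} → now {Country, Duration, Genre, ReleaseYear, StudioID}.
No further FD applies.

{Country, Duration, Genre, ReleaseYear, StudioID}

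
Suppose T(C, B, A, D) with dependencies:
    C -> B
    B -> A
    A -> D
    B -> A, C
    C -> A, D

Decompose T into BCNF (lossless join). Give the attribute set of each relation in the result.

Candidate keys of the original relation: {B}, {C}.
In {A, B, C, D}, {A} is not a superkey ({A}⁺ restricted to this set is {A, D}), so split on A -> D into {A, D} and {A, B, C}.
{A, D} is in BCNF.
{A, B, C} is in BCNF.

{A, B, C}; {A, D}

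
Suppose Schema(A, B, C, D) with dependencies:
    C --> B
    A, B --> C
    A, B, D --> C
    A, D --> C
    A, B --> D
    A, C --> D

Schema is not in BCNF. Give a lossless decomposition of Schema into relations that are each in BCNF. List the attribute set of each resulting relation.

{A, C, D}; {B, C}

Candidate keys of the original relation: {A, B}, {A, C}, {A, D}.
Within {A, B, C, D}: {C}⁺ ∩ {A, B, C, D} = {B, C}, not the whole set, so C --> B violates BCNF; decompose into {B, C} and {A, C, D}.
{B, C} has no BCNF violation.
{A, C, D} has no BCNF violation.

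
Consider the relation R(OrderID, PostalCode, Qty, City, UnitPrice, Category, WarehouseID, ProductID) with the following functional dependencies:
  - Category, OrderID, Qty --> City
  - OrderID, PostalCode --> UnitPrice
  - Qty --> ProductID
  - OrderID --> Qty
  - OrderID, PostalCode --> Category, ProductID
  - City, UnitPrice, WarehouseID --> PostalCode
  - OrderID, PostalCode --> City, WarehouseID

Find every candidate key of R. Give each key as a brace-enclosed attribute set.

Attributes never on any right-hand side: {OrderID} — every candidate key must contain it.
{OrderID, PostalCode} is a candidate key since {OrderID, PostalCode}⁺ = {Category, City, OrderID, PostalCode, ProductID, Qty, UnitPrice, WarehouseID} covers every attribute.
{Category, OrderID, UnitPrice, WarehouseID} is a candidate key since {Category, OrderID, UnitPrice, WarehouseID}⁺ = {Category, City, OrderID, PostalCode, ProductID, Qty, UnitPrice, WarehouseID} covers every attribute.
{City, OrderID, UnitPrice, WarehouseID} is a candidate key since {City, OrderID, UnitPrice, WarehouseID}⁺ = {Category, City, OrderID, PostalCode, ProductID, Qty, UnitPrice, WarehouseID} covers every attribute.
No proper subset of any of these is a key, and no other minimal superkey exists.

{Category, OrderID, UnitPrice, WarehouseID}, {City, OrderID, UnitPrice, WarehouseID}, {OrderID, PostalCode}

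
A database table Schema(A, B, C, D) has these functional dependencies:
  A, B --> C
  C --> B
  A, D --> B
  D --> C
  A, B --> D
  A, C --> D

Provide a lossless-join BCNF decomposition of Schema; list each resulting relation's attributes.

Candidate keys of the original relation: {A, B}, {A, C}, {A, D}.
Within {A, B, C, D}: {C}⁺ ∩ {A, B, C, D} = {B, C}, not the whole set, so C --> B violates BCNF; decompose into {B, C} and {A, C, D}.
{B, C} is in BCNF.
Within {A, C, D}: {D}⁺ ∩ {A, C, D} = {C, D}, not the whole set, so D --> C violates BCNF; decompose into {C, D} and {A, D}.
{C, D} is in BCNF.
{A, D} is in BCNF.

{A, D}; {B, C}; {C, D}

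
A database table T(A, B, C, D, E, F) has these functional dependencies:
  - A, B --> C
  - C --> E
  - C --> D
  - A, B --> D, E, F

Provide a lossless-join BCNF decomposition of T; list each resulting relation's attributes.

{A, B, C, F}; {C, D, E}

Candidate key of the original relation: {A, B}.
Within {A, B, C, D, E, F}: {C}⁺ ∩ {A, B, C, D, E, F} = {C, D, E}, not the whole set, so C --> D, E violates BCNF; decompose into {C, D, E} and {A, B, C, F}.
{C, D, E} has no BCNF violation.
{A, B, C, F} has no BCNF violation.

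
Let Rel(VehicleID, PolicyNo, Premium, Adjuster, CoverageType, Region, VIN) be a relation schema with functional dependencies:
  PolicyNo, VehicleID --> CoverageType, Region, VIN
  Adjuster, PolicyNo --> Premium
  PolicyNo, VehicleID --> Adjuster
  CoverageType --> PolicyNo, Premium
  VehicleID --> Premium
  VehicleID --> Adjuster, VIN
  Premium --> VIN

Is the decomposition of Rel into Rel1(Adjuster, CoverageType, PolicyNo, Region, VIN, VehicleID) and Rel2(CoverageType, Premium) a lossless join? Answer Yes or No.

Common attributes: {CoverageType}; their closure is {CoverageType, PolicyNo, Premium, VIN}.
This includes all of Rel2, so the common attributes are a superkey of Rel2 — the join is lossless.

Yes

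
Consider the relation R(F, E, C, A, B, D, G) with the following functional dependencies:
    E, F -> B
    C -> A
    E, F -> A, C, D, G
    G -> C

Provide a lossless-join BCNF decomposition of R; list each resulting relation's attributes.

Candidate key of the original relation: {E, F}.
In {A, B, C, D, E, F, G}, {C} is not a superkey ({C}⁺ restricted to this set is {A, C}), so split on C -> A into {A, C} and {B, C, D, E, F, G}.
{A, C} is in BCNF.
In {B, C, D, E, F, G}, {G} is not a superkey ({G}⁺ restricted to this set is {C, G}), so split on G -> C into {C, G} and {B, D, E, F, G}.
{C, G} is in BCNF.
{B, D, E, F, G} is in BCNF.

{A, C}; {B, D, E, F, G}; {C, G}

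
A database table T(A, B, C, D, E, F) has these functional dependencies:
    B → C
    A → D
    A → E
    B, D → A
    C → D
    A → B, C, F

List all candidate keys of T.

{A}, {B}

{A}⁺ = {A, B, C, D, E, F}, which is every attribute, so {A} is a candidate key.
{B}⁺ = {A, B, C, D, E, F}, which is every attribute, so {B} is a candidate key.
These are minimal and exhaustive — every other superkey contains one of them.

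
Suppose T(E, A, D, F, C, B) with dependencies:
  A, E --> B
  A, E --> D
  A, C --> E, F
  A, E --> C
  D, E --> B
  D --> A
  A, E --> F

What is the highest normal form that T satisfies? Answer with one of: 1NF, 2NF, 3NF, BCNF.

Candidate keys: {A, C}, {A, E}, {C, D}, {D, E}. Prime attributes: {A, C, D, E}.
D --> A: {D}⁺ = {A, D}, which is not all of the attributes, so the left side is not a superkey — BCNF is violated.
Its right-hand attributes {A} are all prime, as are those of every other non-superkey FD — the relation is in 3NF.

3NF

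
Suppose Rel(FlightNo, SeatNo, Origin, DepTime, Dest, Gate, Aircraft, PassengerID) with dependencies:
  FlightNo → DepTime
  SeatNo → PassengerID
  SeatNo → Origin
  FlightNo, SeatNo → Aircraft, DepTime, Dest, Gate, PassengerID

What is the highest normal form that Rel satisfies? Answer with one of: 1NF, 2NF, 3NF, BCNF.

Candidate key: {FlightNo, SeatNo}. Prime attributes: {FlightNo, SeatNo}.
For FlightNo → DepTime we have {FlightNo}⁺ = {DepTime, FlightNo}; {FlightNo} is not a superkey, so BCNF fails.
Because {DepTime} is non-prime and the left side of FlightNo → DepTime is not a superkey, the relation is not in 3NF.
Since {FlightNo} ⊂ {FlightNo, SeatNo} and {FlightNo}⁺ ⊇ {DepTime} with {DepTime} non-prime, there is a partial dependency; 2NF fails.

1NF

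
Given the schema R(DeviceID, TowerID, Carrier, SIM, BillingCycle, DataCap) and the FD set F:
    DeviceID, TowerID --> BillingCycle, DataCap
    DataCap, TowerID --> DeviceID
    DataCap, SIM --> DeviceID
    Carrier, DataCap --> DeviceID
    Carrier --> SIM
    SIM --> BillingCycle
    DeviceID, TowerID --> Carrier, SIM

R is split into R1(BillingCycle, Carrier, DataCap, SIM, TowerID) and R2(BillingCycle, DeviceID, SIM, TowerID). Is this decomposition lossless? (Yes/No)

The shared attributes are {BillingCycle, SIM, TowerID} and {BillingCycle, SIM, TowerID}⁺ = {BillingCycle, SIM, TowerID}.
The closure covers neither R1 nor R2 entirely; the join is not lossless.

No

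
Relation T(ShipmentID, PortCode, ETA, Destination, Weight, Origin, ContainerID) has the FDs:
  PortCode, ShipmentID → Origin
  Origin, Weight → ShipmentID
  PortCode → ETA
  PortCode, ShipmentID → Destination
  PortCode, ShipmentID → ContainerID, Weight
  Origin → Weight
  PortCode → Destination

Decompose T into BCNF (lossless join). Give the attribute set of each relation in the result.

{ContainerID, Origin, PortCode}; {Destination, ETA, PortCode}; {Origin, ShipmentID, Weight}

Candidate keys of the original relation: {Origin, PortCode}, {PortCode, ShipmentID}.
{ContainerID, Destination, ETA, Origin, PortCode, ShipmentID, Weight}: {Origin, Weight} determines {Origin, ShipmentID, Weight} here but is not a superkey — split on Origin, Weight → ShipmentID, giving {Origin, ShipmentID, Weight} and {ContainerID, Destination, ETA, Origin, PortCode, Weight}.
{Origin, ShipmentID, Weight} is in BCNF.
{ContainerID, Destination, ETA, Origin, PortCode, Weight}: {PortCode} determines {Destination, ETA, PortCode} here but is not a superkey — split on PortCode → Destination, ETA, giving {Destination, ETA, PortCode} and {ContainerID, Origin, PortCode, Weight}.
{Destination, ETA, PortCode} is in BCNF.
{ContainerID, Origin, PortCode, Weight}: {Origin} determines {Origin, Weight} here but is not a superkey — split on Origin → Weight, giving {Origin, Weight} and {ContainerID, Origin, PortCode}.
{Origin, Weight} is in BCNF.
{ContainerID, Origin, PortCode} is in BCNF.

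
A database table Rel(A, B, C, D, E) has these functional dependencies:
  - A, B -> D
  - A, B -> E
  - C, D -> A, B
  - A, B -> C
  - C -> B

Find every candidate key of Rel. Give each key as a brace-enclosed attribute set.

{A, B}, {A, C}, {C, D}

Closure of {A, B} is {A, B, C, D, E}, the whole schema; {A, B} is a candidate key.
Closure of {A, C} is {A, B, C, D, E}, the whole schema; {A, C} is a candidate key.
Closure of {C, D} is {A, B, C, D, E}, the whole schema; {C, D} is a candidate key.
Any other superkey properly contains one of these, so there are no further candidate keys.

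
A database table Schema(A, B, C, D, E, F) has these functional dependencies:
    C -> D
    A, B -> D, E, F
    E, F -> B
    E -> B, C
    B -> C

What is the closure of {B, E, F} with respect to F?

{B, C, D, E, F}

Start with {B, E, F}.
E -> B, C applies; add {C} → now {B, C, E, F}.
C -> D applies; add {D} → now {B, C, D, E, F}.
No further FD applies.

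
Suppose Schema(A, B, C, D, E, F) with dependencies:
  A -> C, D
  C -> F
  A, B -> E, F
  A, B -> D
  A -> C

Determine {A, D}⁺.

{A, C, D, F}

Start with {A, D}.
A -> C, D applies; add {C} → now {A, C, D}.
C -> F applies; add {F} → now {A, C, D, F}.
No further FD applies.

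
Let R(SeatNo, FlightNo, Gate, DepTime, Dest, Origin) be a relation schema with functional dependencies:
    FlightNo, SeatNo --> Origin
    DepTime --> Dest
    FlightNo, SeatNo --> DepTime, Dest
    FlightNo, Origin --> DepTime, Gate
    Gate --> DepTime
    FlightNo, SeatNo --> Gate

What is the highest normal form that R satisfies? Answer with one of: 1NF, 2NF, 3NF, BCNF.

Candidate key: {FlightNo, SeatNo}. Prime attributes: {FlightNo, SeatNo}.
For DepTime --> Dest we have {DepTime}⁺ = {DepTime, Dest}; {DepTime} is not a superkey, so BCNF fails.
Because {Dest} is non-prime and the left side of DepTime --> Dest is not a superkey, the relation is not in 3NF.
Checking every proper subset of each key, none determines a non-prime attribute — 2NF is satisfied.

2NF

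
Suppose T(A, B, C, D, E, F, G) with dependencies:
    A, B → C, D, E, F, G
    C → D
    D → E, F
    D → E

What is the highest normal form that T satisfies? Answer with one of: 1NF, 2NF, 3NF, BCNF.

Candidate key: {A, B}. Prime attributes: {A, B}.
For C → D we have {C}⁺ = {C, D, E, F}; {C} is not a superkey, so BCNF fails.
C → D has non-prime {D} on the right and a non-superkey on the left, so 3NF fails.
No proper subset of a key has a non-prime attribute in its closure, so there is no partial dependency; 2NF holds.

2NF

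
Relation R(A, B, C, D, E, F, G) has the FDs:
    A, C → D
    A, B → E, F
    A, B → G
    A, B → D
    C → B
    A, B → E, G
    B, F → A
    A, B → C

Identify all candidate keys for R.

{A, B}⁺ = {A, B, C, D, E, F, G}, which is every attribute, so {A, B} is a candidate key.
{A, C}⁺ = {A, B, C, D, E, F, G}, which is every attribute, so {A, C} is a candidate key.
{B, F}⁺ = {A, B, C, D, E, F, G}, which is every attribute, so {B, F} is a candidate key.
{C, F}⁺ = {A, B, C, D, E, F, G}, which is every attribute, so {C, F} is a candidate key.
Any other superkey properly contains one of these, so there are no further candidate keys.

{A, B}, {A, C}, {B, F}, {C, F}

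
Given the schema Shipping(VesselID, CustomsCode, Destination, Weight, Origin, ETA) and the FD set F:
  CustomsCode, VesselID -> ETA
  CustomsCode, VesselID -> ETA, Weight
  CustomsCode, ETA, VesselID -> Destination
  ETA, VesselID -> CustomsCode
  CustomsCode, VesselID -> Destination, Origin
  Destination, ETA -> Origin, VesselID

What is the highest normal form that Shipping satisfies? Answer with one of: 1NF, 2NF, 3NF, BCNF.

Candidate keys: {CustomsCode, VesselID}, {Destination, ETA}, {ETA, VesselID}. Prime attributes: {CustomsCode, Destination, ETA, VesselID}.
Every FD has a superkey on the left, so the relation is in BCNF.

BCNF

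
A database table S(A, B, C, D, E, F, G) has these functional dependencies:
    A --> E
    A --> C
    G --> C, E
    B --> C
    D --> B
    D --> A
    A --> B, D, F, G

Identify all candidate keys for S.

Closure of {A} is {A, B, C, D, E, F, G}, the whole schema; {A} is a candidate key.
Closure of {D} is {A, B, C, D, E, F, G}, the whole schema; {D} is a candidate key.
No proper subset of any of these is a key, and no other minimal superkey exists.

{A}, {D}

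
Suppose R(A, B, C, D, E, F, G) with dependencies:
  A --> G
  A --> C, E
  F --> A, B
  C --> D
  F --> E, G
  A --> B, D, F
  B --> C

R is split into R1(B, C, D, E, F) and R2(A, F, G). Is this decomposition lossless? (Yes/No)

The shared attributes are {F} and {F}⁺ = {A, B, C, D, E, F, G}.
Since R1 ⊆ {A, B, C, D, E, F, G}, the intersection is a superkey of R1; the decomposition is lossless.

Yes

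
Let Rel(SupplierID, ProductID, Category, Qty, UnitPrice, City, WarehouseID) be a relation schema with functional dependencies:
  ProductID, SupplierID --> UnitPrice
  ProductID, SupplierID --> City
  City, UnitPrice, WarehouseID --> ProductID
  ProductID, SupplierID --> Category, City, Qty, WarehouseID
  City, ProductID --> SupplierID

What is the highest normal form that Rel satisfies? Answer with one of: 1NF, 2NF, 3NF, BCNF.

BCNF

Candidate keys: {City, ProductID}, {City, UnitPrice, WarehouseID}, {ProductID, SupplierID}. Prime attributes: {City, ProductID, SupplierID, UnitPrice, WarehouseID}.
The left-hand side of every FD is a superkey, so BCNF is satisfied.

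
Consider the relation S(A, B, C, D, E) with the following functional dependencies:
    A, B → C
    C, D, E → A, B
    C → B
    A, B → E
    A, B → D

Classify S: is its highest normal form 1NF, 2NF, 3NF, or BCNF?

Candidate keys: {A, B}, {A, C}, {C, D, E}. Prime attributes: {A, B, C, D, E}.
C → B breaks BCNF: {C}⁺ = {B, C}, so {C} is not a superkey.
Since {B} ⊆ prime attributes and every other non-superkey FD also has a prime right side, the schema is in 3NF.

3NF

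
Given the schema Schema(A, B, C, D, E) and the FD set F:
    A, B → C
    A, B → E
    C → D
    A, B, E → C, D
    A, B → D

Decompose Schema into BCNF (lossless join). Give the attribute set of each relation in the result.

Candidate key of the original relation: {A, B}.
In {A, B, C, D, E}, {C} is not a superkey ({C}⁺ restricted to this set is {C, D}), so split on C → D into {C, D} and {A, B, C, E}.
{C, D}: every determinant is a superkey — BCNF.
{A, B, C, E}: every determinant is a superkey — BCNF.

{A, B, C, E}; {C, D}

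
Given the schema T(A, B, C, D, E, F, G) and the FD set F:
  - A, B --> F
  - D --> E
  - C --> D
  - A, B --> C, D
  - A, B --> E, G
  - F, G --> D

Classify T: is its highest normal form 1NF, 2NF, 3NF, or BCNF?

Candidate key: {A, B}. Prime attributes: {A, B}.
D --> E: {D}⁺ = {D, E}, which is not all of the attributes, so the left side is not a superkey — BCNF is violated.
Because {E} is non-prime and the left side of D --> E is not a superkey, the relation is not in 3NF.
No non-prime attribute depends on a proper subset of any candidate key, so 2NF holds.

2NF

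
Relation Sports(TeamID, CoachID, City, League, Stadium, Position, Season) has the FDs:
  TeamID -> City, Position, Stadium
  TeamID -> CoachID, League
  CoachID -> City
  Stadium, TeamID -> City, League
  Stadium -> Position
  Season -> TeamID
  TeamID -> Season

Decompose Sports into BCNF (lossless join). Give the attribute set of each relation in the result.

{City, CoachID}; {CoachID, League, Season, Stadium, TeamID}; {Position, Stadium}

Candidate keys of the original relation: {Season}, {TeamID}.
{City, CoachID, League, Position, Season, Stadium, TeamID}: {CoachID} determines {City, CoachID} here but is not a superkey — split on CoachID -> City, giving {City, CoachID} and {CoachID, League, Position, Season, Stadium, TeamID}.
{City, CoachID} is in BCNF.
{CoachID, League, Position, Season, Stadium, TeamID}: {Stadium} determines {Position, Stadium} here but is not a superkey — split on Stadium -> Position, giving {Position, Stadium} and {CoachID, League, Season, Stadium, TeamID}.
{Position, Stadium} is in BCNF.
{CoachID, League, Season, Stadium, TeamID} is in BCNF.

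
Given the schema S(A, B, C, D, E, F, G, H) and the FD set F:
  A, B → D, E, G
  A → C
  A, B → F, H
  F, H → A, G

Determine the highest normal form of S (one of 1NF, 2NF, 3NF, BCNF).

Candidate keys: {A, B}, {B, F, H}. Prime attributes: {A, B, F, H}.
For A → C we have {A}⁺ = {A, C}; {A} is not a superkey, so BCNF fails.
Because {C} is non-prime and the left side of A → C is not a superkey, the relation is not in 3NF.
The proper key subset {A} of {A, B} determines non-prime {C}, so the relation is not even in 2NF.

1NF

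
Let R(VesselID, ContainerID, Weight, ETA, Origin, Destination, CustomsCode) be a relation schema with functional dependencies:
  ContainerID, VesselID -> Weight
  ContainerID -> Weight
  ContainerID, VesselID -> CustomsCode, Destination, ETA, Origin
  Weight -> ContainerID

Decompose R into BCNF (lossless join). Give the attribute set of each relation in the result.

Candidate keys of the original relation: {ContainerID, VesselID}, {VesselID, Weight}.
In {ContainerID, CustomsCode, Destination, ETA, Origin, VesselID, Weight}, {ContainerID} is not a superkey ({ContainerID}⁺ restricted to this set is {ContainerID, Weight}), so split on ContainerID -> Weight into {ContainerID, Weight} and {ContainerID, CustomsCode, Destination, ETA, Origin, VesselID}.
{ContainerID, Weight}: every determinant is a superkey — BCNF.
{ContainerID, CustomsCode, Destination, ETA, Origin, VesselID}: every determinant is a superkey — BCNF.

{ContainerID, CustomsCode, Destination, ETA, Origin, VesselID}; {ContainerID, Weight}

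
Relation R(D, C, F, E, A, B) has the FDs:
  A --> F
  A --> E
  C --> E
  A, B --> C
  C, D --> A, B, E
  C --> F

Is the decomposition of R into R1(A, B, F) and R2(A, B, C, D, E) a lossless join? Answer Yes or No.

The shared attributes are {A, B} and {A, B}⁺ = {A, B, C, E, F}.
R1 is contained in that closure, so R1 ∩ R2 --> R1 holds and the join is lossless.

Yes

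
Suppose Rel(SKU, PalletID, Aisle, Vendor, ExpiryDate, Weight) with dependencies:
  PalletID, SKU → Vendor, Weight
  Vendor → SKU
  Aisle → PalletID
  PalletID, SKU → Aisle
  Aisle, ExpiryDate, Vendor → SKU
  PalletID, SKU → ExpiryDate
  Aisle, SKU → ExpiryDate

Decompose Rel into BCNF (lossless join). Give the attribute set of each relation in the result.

{Aisle, ExpiryDate, Vendor, Weight}; {Aisle, PalletID}; {SKU, Vendor}

Candidate keys of the original relation: {Aisle, SKU}, {Aisle, Vendor}, {PalletID, SKU}, {PalletID, Vendor}.
{Aisle, ExpiryDate, PalletID, SKU, Vendor, Weight}: {Vendor} determines {SKU, Vendor} here but is not a superkey — split on Vendor → SKU, giving {SKU, Vendor} and {Aisle, ExpiryDate, PalletID, Vendor, Weight}.
{SKU, Vendor} has no BCNF violation.
{Aisle, ExpiryDate, PalletID, Vendor, Weight}: {Aisle} determines {Aisle, PalletID} here but is not a superkey — split on Aisle → PalletID, giving {Aisle, PalletID} and {Aisle, ExpiryDate, Vendor, Weight}.
{Aisle, PalletID} has no BCNF violation.
{Aisle, ExpiryDate, Vendor, Weight} has no BCNF violation.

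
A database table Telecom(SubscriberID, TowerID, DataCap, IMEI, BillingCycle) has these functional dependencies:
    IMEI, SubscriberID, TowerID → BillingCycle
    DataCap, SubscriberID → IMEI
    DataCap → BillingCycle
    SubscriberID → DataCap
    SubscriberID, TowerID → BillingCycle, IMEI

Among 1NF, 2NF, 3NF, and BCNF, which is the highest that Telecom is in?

1NF

Candidate key: {SubscriberID, TowerID}. Prime attributes: {SubscriberID, TowerID}.
For DataCap, SubscriberID → IMEI we have {DataCap, SubscriberID}⁺ = {BillingCycle, DataCap, IMEI, SubscriberID}; {DataCap, SubscriberID} is not a superkey, so BCNF fails.
DataCap, SubscriberID → IMEI determines the non-prime attribute {IMEI} from a non-superkey — 3NF is violated.
Since {SubscriberID} ⊂ {SubscriberID, TowerID} and {SubscriberID}⁺ ⊇ {BillingCycle, DataCap, IMEI} with {BillingCycle, DataCap, IMEI} non-prime, there is a partial dependency; 2NF fails.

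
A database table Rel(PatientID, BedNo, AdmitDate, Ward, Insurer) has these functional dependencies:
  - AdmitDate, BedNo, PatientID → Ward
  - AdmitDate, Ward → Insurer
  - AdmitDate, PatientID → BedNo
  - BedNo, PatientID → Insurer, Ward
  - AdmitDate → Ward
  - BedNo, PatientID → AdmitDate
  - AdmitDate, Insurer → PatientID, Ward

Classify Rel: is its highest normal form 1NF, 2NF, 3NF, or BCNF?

BCNF

Candidate keys: {AdmitDate}, {BedNo, PatientID}. Prime attributes: {AdmitDate, BedNo, PatientID}.
Every FD has a superkey on the left, so the relation is in BCNF.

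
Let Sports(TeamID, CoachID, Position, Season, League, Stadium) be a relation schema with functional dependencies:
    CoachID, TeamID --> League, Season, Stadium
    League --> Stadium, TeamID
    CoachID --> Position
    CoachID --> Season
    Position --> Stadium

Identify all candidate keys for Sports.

No FD produces {CoachID}, so it must be in every candidate key.
{CoachID, League}⁺ = {CoachID, League, Position, Season, Stadium, TeamID}, which is every attribute, so {CoachID, League} is a candidate key.
{CoachID, TeamID}⁺ = {CoachID, League, Position, Season, Stadium, TeamID}, which is every attribute, so {CoachID, TeamID} is a candidate key.
Any other superkey properly contains one of these, so there are no further candidate keys.

{CoachID, League}, {CoachID, TeamID}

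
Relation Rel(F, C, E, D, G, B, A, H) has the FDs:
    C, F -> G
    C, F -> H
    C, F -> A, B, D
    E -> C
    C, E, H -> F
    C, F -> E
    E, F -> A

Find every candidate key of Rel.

Closure of {C, F} is {A, B, C, D, E, F, G, H}, the whole schema; {C, F} is a candidate key.
Closure of {E, F} is {A, B, C, D, E, F, G, H}, the whole schema; {E, F} is a candidate key.
Closure of {E, H} is {A, B, C, D, E, F, G, H}, the whole schema; {E, H} is a candidate key.
No proper subset of any of these is a key, and no other minimal superkey exists.

{C, F}, {E, F}, {E, H}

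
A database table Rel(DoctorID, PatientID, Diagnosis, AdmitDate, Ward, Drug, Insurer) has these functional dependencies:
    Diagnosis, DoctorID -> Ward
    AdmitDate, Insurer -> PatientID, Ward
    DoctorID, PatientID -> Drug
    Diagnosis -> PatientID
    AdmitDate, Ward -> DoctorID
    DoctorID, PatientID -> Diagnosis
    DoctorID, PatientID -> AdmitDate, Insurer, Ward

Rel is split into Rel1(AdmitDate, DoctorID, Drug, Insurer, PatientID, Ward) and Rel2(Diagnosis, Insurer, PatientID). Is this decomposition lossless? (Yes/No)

Rel1 ∩ Rel2 = {Insurer, PatientID}; its closure under F is {Insurer, PatientID}.
Rel1 ⊄ {Insurer, PatientID} and Rel2 ⊄ {Insurer, PatientID}, so the split is lossy.

No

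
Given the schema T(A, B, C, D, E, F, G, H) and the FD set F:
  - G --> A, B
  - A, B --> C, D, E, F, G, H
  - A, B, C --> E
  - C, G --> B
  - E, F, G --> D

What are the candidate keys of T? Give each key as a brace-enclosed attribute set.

Closure of {G} is {A, B, C, D, E, F, G, H}, the whole schema; {G} is a candidate key.
Closure of {A, B} is {A, B, C, D, E, F, G, H}, the whole schema; {A, B} is a candidate key.
These are minimal and exhaustive — every other superkey contains one of them.

{A, B}, {G}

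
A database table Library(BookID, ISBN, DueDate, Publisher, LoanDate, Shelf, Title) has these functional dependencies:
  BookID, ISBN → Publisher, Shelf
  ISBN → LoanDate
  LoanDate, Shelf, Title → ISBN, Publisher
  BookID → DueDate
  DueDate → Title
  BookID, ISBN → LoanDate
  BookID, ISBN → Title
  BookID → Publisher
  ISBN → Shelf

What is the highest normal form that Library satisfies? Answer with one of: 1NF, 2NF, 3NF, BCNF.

Candidate keys: {BookID, ISBN}, {BookID, LoanDate, Shelf}. Prime attributes: {BookID, ISBN, LoanDate, Shelf}.
For ISBN → LoanDate we have {ISBN}⁺ = {ISBN, LoanDate, Shelf}; {ISBN} is not a superkey, so BCNF fails.
LoanDate, Shelf, Title → ISBN, Publisher has non-prime {Publisher} on the right and a non-superkey on the left, so 3NF fails.
The proper key subset {BookID} of {BookID, ISBN} determines non-prime {DueDate, Publisher, Title}, so the relation is not even in 2NF.

1NF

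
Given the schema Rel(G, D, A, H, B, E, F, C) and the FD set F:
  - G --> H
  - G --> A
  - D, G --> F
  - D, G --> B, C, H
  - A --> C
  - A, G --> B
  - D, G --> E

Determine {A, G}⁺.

{A, B, C, G, H}

Start with {A, G}.
G --> H applies; add {H} → now {A, G, H}.
A --> C applies; add {C} → now {A, C, G, H}.
A, G --> B applies; add {B} → now {A, B, C, G, H}.
No further FD applies.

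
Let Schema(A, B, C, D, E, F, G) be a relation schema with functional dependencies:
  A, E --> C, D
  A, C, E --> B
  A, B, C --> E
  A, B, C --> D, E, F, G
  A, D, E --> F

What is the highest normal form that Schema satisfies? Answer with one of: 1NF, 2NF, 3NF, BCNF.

BCNF

Candidate keys: {A, B, C}, {A, E}. Prime attributes: {A, B, C, E}.
Each dependency's left side is a superkey — BCNF holds.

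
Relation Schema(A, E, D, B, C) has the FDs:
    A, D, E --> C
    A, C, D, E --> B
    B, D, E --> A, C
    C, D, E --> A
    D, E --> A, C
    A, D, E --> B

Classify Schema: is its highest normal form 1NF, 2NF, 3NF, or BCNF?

Candidate key: {D, E}. Prime attributes: {D, E}.
Every FD has a superkey on the left, so the relation is in BCNF.

BCNF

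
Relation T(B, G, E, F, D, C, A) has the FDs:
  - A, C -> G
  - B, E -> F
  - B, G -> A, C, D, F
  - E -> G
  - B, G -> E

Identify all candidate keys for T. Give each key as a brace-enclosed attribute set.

No FD produces {B}, so it must be in every candidate key.
{B, E}⁺ = {A, B, C, D, E, F, G} — all of the relation — so {B, E} is a candidate key.
{B, G}⁺ = {A, B, C, D, E, F, G} — all of the relation — so {B, G} is a candidate key.
{A, B, C}⁺ = {A, B, C, D, E, F, G} — all of the relation — so {A, B, C} is a candidate key.
Any other superkey properly contains one of these, so there are no further candidate keys.

{A, B, C}, {B, E}, {B, G}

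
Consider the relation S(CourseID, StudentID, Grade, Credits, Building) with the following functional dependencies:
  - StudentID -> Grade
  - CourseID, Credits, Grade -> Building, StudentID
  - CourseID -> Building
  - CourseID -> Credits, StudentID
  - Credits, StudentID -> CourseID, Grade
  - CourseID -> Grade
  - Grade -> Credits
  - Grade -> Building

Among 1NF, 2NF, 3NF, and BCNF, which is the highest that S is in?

2NF

Candidate keys: {CourseID}, {StudentID}. Prime attributes: {CourseID, StudentID}.
For Grade -> Credits we have {Grade}⁺ = {Building, Credits, Grade}; {Grade} is not a superkey, so BCNF fails.
Grade -> Credits determines the non-prime attribute {Credits} from a non-superkey — 3NF is violated.
All keys have size 1, which rules out partial dependencies — 2NF is satisfied.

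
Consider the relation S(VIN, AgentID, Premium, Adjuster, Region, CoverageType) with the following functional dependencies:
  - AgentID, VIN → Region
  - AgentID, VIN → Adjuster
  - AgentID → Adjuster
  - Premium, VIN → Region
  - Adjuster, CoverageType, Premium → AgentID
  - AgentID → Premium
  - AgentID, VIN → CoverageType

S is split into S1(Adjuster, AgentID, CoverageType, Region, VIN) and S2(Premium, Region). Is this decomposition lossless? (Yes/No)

No

S1 ∩ S2 = {Region}; its closure under F is {Region}.
The closure covers neither S1 nor S2 entirely; the join is not lossless.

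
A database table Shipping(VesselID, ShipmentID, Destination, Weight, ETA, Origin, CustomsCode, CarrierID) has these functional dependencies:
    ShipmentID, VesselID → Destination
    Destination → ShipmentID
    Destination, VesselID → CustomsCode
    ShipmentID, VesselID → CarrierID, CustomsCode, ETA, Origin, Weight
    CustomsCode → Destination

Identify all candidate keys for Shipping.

No FD produces {VesselID}, so it must be in every candidate key.
{CustomsCode, VesselID} is a candidate key since {CustomsCode, VesselID}⁺ = {CarrierID, CustomsCode, Destination, ETA, Origin, ShipmentID, VesselID, Weight} covers every attribute.
{Destination, VesselID} is a candidate key since {Destination, VesselID}⁺ = {CarrierID, CustomsCode, Destination, ETA, Origin, ShipmentID, VesselID, Weight} covers every attribute.
{ShipmentID, VesselID} is a candidate key since {ShipmentID, VesselID}⁺ = {CarrierID, CustomsCode, Destination, ETA, Origin, ShipmentID, VesselID, Weight} covers every attribute.
Any other superkey properly contains one of these, so there are no further candidate keys.

{CustomsCode, VesselID}, {Destination, VesselID}, {ShipmentID, VesselID}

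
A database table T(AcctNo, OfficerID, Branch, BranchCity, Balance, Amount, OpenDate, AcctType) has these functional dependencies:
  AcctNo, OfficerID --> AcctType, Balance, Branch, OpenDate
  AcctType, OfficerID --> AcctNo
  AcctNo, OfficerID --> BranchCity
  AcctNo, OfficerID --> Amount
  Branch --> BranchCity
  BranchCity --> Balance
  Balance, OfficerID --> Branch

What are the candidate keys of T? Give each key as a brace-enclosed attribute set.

{AcctNo, OfficerID}, {AcctType, OfficerID}

Attributes never on any right-hand side: {OfficerID} — every candidate key must contain it.
Closure of {AcctNo, OfficerID} is {AcctNo, AcctType, Amount, Balance, Branch, BranchCity, OfficerID, OpenDate}, the whole schema; {AcctNo, OfficerID} is a candidate key.
Closure of {AcctType, OfficerID} is {AcctNo, AcctType, Amount, Balance, Branch, BranchCity, OfficerID, OpenDate}, the whole schema; {AcctType, OfficerID} is a candidate key.
No proper subset of any of these is a key, and no other minimal superkey exists.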